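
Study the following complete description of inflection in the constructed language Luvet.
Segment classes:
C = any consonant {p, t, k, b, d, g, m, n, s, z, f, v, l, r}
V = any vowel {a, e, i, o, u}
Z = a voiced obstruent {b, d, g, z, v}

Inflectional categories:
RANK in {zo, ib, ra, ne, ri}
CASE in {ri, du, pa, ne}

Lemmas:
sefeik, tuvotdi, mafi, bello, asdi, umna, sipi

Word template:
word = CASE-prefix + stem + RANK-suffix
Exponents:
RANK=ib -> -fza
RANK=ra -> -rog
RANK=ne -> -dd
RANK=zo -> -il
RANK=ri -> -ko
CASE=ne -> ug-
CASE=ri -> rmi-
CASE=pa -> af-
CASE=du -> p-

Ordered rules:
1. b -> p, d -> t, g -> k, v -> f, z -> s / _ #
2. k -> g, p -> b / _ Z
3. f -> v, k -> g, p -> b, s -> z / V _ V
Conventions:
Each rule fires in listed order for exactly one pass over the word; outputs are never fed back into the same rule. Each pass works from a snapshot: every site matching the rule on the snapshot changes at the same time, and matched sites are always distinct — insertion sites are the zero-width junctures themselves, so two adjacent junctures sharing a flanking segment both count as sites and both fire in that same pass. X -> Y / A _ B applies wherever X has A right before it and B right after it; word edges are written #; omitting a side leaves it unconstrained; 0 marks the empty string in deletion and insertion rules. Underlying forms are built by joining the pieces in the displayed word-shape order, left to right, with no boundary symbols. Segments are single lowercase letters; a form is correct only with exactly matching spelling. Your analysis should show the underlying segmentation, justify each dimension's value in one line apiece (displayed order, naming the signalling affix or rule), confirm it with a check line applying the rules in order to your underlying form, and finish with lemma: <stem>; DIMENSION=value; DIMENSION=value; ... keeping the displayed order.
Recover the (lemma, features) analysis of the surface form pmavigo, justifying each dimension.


underlying: p-mafi-ko
RANK=ri - signalled by the affix -ko
CASE=du - signalled by the affix p-
check: pmafiko -> pmafiko -> pmafiko -> pmavigo
lemma: mafi; RANK=ri; CASE=du


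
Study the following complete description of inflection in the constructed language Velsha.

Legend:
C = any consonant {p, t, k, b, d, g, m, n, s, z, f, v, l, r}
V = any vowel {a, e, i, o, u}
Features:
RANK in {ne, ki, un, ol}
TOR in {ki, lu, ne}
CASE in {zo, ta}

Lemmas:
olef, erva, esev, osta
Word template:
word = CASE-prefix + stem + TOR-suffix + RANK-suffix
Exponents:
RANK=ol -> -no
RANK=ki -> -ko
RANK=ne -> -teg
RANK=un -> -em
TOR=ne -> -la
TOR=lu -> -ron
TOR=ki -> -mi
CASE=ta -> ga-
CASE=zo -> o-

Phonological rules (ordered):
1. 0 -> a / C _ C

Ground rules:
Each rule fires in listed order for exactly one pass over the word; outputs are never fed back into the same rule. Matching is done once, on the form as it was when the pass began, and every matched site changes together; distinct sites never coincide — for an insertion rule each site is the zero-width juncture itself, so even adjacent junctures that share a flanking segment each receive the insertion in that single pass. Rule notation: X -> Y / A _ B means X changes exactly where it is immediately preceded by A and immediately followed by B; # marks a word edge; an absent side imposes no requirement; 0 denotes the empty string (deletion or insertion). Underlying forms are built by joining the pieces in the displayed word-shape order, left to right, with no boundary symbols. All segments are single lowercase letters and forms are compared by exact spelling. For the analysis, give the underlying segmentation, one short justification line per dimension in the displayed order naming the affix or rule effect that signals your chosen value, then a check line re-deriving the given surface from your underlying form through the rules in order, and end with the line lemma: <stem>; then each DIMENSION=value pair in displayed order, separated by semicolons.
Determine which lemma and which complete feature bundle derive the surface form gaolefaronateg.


underlying: ga-olef-ron-teg
RANK=ne - signalled by the affix -teg
TOR=lu - signalled by the affix -ron
CASE=ta - signalled by the affix ga-
check: gaolefronteg -> gaolefaronateg
lemma: olef; RANK=ne; TOR=lu; CASE=ta


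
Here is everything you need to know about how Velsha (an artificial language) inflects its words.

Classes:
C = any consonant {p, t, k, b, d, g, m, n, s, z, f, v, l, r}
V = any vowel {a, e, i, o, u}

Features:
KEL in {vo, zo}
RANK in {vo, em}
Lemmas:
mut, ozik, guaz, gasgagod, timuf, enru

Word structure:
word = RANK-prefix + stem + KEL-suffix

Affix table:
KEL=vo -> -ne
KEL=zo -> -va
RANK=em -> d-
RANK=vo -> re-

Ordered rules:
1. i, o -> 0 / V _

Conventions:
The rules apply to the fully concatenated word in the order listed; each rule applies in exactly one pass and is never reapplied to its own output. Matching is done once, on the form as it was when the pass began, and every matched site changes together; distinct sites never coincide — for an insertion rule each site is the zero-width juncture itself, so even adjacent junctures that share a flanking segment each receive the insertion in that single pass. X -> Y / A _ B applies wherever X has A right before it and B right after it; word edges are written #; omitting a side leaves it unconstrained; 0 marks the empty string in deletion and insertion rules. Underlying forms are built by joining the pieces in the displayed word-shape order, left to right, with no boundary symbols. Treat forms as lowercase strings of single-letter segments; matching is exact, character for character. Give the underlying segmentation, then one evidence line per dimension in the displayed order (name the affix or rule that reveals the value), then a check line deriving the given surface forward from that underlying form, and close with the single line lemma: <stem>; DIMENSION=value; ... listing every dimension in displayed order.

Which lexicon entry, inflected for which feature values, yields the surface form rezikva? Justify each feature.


underlying: re-ozik-va
KEL=zo - signalled by the affix -va
RANK=vo - signalled by the affix re-
check: reozikva -> rezikva
lemma: ozik; KEL=zo; RANK=vo


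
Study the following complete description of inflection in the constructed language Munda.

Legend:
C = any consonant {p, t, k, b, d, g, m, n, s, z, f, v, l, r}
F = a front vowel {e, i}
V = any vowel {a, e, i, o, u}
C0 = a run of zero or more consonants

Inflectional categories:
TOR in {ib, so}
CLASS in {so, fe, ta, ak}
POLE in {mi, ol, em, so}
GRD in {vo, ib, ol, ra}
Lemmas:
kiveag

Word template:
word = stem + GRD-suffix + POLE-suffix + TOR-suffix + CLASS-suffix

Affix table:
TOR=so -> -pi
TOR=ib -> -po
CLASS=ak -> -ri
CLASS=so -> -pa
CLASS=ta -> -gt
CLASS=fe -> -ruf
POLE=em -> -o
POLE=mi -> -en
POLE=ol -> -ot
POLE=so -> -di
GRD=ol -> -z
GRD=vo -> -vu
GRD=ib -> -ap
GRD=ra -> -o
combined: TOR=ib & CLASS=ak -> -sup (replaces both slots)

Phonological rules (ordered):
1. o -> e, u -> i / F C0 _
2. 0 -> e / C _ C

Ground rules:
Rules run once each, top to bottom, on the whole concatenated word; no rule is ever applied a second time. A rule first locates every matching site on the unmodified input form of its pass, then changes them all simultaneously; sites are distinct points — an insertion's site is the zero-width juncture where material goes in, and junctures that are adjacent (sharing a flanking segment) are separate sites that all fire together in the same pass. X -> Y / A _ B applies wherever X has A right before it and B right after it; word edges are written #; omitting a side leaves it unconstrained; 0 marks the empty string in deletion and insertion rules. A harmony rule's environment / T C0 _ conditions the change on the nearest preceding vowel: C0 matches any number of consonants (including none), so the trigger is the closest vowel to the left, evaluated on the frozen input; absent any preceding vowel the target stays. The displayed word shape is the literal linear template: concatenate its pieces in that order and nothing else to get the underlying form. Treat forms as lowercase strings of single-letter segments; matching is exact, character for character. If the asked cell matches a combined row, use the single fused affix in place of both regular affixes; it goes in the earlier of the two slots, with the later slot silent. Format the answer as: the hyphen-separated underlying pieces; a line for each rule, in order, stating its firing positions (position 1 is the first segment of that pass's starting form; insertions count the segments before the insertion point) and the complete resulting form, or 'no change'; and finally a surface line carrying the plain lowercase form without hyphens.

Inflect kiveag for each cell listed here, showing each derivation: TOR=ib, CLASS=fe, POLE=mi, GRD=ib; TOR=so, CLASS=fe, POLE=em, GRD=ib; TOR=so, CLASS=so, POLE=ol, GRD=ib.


cell TOR=ib, CLASS=fe, POLE=mi, GRD=ib:
underlying: kiveag-ap-en-po-ruf
1. o -> e, u -> i / F C0 _: fires at position(s) 12: kiveagapenperuf
2. 0 -> e / C _ C: inserts after position(s) 10: kiveagapeneperuf
surface: kiveagapeneperuf

cell TOR=so, CLASS=fe, POLE=em, GRD=ib:
underlying: kiveag-ap-o-pi-ruf
1. o -> e, u -> i / F C0 _: fires at position(s) 13: kiveagapopirif
2. 0 -> e / C _ C: no change
surface: kiveagapopirif

cell TOR=so, CLASS=so, POLE=ol, GRD=ib:
underlying: kiveag-ap-ot-pi-pa
1. o -> e, u -> i / F C0 _: no change
2. 0 -> e / C _ C: inserts after position(s) 10: kiveagapotepipa
surface: kiveagapotepipa


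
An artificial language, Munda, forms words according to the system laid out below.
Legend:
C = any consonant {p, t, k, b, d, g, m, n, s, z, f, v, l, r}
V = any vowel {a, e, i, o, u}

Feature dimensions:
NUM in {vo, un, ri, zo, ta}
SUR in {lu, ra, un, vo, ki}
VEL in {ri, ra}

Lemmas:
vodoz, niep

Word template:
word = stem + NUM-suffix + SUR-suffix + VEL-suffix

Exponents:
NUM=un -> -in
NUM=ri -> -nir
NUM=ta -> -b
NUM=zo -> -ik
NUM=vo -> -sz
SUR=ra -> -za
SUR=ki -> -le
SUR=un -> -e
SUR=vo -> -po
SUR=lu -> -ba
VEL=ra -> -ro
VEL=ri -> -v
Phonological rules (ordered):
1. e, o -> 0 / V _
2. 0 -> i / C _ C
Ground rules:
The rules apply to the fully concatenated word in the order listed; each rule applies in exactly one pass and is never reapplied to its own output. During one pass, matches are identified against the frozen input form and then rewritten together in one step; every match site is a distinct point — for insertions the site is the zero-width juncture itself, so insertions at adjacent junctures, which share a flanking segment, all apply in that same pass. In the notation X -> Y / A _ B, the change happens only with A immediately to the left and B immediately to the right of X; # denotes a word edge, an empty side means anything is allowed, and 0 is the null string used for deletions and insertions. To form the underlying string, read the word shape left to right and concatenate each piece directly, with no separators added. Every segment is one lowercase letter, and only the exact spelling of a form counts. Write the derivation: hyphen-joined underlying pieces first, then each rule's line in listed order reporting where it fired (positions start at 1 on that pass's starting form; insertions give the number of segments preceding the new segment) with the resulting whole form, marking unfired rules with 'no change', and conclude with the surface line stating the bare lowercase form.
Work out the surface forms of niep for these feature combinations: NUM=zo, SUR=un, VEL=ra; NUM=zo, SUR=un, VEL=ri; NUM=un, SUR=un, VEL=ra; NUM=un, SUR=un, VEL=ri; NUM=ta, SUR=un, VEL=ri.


cell NUM=zo, SUR=un, VEL=ra:
underlying: niep-ik-e-ro
1. e, o -> 0 / V _: fires at position(s) 3: nipikero
2. 0 -> i / C _ C: no change
surface: nipikero

cell NUM=zo, SUR=un, VEL=ri:
underlying: niep-ik-e-v
1. e, o -> 0 / V _: fires at position(s) 3: nipikev
2. 0 -> i / C _ C: no change
surface: nipikev

cell NUM=un, SUR=un, VEL=ra:
underlying: niep-in-e-ro
1. e, o -> 0 / V _: fires at position(s) 3: nipinero
2. 0 -> i / C _ C: no change
surface: nipinero

cell NUM=un, SUR=un, VEL=ri:
underlying: niep-in-e-v
1. e, o -> 0 / V _: fires at position(s) 3: nipinev
2. 0 -> i / C _ C: no change
surface: nipinev

cell NUM=ta, SUR=un, VEL=ri:
underlying: niep-b-e-v
1. e, o -> 0 / V _: fires at position(s) 3: nipbev
2. 0 -> i / C _ C: inserts after position(s) 3: nipibev
surface: nipibev


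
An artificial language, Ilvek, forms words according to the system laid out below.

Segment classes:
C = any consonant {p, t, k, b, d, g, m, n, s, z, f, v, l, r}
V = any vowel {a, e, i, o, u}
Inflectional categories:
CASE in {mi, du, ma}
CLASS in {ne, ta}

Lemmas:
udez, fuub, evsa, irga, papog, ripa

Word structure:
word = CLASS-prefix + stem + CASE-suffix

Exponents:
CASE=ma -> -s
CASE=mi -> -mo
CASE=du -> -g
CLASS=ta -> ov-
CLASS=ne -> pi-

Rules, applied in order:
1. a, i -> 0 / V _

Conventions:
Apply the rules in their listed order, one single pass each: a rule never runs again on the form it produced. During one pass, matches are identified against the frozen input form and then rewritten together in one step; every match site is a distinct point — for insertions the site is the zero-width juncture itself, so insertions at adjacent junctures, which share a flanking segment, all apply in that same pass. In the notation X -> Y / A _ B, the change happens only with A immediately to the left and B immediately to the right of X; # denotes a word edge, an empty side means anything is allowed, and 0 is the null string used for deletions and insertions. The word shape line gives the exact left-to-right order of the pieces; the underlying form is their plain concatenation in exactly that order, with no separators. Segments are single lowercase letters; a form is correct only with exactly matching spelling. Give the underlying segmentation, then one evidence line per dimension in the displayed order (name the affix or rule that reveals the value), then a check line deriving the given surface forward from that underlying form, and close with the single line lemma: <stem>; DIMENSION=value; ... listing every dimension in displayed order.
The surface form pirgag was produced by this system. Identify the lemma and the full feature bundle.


underlying: pi-irga-g
CASE=du - signalled by the affix -g
CLASS=ne - signalled by the affix pi-
check: piirgag -> pirgag
lemma: irga; CASE=du; CLASS=ne


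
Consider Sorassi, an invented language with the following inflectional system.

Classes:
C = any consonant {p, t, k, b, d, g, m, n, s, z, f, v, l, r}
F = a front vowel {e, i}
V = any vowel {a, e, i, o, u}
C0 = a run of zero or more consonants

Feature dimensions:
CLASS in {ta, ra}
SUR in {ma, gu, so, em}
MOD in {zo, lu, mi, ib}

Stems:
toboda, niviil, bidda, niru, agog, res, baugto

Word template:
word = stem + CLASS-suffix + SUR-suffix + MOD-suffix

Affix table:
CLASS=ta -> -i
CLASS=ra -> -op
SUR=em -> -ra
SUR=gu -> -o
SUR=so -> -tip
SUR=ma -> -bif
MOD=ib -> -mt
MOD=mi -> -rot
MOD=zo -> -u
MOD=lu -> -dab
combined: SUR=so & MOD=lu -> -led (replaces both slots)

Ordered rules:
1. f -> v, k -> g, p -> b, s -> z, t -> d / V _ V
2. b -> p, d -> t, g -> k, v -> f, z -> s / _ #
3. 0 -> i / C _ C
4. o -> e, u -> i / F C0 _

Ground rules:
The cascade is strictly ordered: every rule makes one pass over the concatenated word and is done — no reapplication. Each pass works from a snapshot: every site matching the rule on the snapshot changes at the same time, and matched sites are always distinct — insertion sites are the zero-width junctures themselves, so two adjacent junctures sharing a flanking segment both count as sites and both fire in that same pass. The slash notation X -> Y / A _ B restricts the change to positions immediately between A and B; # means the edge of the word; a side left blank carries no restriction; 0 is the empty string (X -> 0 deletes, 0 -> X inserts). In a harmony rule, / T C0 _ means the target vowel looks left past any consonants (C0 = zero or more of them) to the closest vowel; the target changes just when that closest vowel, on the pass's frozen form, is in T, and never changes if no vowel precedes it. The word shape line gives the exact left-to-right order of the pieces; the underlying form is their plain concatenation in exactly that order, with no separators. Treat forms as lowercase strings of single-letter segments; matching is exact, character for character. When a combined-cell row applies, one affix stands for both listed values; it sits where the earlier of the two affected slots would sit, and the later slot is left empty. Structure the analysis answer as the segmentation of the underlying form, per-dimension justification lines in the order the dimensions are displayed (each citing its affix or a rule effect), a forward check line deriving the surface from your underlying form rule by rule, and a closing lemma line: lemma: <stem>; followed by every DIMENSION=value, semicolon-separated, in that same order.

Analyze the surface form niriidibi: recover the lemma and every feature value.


underlying: niru-i-tip-u
CLASS=ta - signalled by the affix -i
SUR=so - signalled by the affix -tip
MOD=zo - signalled by the affix -u
check: niruitipu -> niruidibu -> niruidibu -> niruidibu -> niriidibi
lemma: niru; CLASS=ta; SUR=so; MOD=zo


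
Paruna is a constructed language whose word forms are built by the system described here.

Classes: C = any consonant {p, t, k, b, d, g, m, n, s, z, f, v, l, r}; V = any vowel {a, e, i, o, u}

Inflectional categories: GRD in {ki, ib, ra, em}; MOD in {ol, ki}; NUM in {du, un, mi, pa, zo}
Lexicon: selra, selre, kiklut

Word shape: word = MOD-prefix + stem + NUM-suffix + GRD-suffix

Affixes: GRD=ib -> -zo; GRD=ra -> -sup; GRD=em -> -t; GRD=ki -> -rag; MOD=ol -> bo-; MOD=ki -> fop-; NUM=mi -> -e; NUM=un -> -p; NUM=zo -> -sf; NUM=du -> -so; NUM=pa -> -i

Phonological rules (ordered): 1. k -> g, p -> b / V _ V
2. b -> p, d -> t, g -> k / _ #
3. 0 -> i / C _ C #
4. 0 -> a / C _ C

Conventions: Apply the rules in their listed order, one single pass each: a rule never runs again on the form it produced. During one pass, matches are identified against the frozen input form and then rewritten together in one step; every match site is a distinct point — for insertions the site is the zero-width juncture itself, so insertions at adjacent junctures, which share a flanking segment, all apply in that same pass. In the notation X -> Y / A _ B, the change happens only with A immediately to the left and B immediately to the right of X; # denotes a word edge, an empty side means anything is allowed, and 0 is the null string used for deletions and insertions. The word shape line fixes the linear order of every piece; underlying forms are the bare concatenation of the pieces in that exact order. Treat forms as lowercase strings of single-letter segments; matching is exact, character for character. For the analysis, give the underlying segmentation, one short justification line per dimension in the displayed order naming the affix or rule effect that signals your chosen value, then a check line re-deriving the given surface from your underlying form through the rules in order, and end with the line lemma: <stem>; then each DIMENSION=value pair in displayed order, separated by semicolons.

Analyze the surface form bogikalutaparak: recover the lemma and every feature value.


underlying: bo-kiklut-p-rag
GRD=ki - signalled by the affix -rag
MOD=ol - signalled by the affix bo-
NUM=un - signalled by the affix -p
check: bokiklutprag -> bogiklutprag -> bogiklutprak -> bogiklutprak -> bogikalutaparak
lemma: kiklut; GRD=ki; MOD=ol; NUM=un


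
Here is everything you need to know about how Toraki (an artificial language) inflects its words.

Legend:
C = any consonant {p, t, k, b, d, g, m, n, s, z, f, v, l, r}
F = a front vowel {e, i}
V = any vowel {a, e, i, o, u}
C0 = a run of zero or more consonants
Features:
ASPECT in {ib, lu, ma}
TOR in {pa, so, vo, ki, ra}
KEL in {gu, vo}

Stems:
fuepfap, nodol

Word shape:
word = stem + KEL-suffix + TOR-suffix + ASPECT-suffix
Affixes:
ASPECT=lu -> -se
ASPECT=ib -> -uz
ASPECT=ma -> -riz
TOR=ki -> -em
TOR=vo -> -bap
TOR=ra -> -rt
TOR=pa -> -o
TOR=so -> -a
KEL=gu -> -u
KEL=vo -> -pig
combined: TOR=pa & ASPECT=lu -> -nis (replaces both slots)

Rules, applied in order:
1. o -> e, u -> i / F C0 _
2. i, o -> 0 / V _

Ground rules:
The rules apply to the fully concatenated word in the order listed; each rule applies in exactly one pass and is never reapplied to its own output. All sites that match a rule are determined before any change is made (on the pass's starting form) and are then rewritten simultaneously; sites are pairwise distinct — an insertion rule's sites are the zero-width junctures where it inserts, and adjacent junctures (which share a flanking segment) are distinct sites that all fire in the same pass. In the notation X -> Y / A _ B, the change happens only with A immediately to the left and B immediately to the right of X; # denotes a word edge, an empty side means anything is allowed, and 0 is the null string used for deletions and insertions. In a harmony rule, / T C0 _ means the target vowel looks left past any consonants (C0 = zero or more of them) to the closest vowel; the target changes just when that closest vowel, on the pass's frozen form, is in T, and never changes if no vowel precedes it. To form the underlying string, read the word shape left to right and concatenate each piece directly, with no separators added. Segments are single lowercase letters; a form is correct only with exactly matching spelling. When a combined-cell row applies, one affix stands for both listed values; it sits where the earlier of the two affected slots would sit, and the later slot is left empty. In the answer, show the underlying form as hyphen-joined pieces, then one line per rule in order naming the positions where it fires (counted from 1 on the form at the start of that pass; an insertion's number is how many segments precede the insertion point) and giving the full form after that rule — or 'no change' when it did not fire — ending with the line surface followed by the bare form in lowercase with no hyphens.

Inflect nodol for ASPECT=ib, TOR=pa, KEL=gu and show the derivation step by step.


underlying: nodol-u-o-uz
1. o -> e, u -> i / F C0 _: no change
2. i, o -> 0 / V _: fires at position(s) 7: nodoluuz
surface: nodoluuz


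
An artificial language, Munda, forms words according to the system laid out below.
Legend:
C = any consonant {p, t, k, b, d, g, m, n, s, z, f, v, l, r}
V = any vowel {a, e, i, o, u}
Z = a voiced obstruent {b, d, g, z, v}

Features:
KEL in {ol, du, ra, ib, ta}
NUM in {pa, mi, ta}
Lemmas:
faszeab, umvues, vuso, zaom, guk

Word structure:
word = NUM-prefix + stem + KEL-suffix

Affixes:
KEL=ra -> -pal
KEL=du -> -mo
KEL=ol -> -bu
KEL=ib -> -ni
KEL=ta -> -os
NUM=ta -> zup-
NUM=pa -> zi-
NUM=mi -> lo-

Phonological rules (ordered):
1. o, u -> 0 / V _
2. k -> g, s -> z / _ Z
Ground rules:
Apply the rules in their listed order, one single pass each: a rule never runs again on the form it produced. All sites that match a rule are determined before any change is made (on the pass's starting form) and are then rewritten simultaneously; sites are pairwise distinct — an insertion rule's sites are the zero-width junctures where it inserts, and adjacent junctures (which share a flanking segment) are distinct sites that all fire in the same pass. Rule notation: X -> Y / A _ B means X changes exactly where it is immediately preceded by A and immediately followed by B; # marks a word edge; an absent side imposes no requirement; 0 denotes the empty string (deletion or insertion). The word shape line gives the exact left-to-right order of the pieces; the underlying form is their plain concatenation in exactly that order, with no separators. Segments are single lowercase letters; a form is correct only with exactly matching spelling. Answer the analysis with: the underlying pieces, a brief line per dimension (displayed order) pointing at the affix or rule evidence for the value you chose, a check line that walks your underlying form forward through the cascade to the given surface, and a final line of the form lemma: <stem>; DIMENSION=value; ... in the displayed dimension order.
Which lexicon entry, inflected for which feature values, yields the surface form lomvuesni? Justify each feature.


underlying: lo-umvues-ni
KEL=ib - signalled by the affix -ni
NUM=mi - signalled by the affix lo-
check: loumvuesni -> lomvuesni -> lomvuesni
lemma: umvues; KEL=ib; NUM=mi


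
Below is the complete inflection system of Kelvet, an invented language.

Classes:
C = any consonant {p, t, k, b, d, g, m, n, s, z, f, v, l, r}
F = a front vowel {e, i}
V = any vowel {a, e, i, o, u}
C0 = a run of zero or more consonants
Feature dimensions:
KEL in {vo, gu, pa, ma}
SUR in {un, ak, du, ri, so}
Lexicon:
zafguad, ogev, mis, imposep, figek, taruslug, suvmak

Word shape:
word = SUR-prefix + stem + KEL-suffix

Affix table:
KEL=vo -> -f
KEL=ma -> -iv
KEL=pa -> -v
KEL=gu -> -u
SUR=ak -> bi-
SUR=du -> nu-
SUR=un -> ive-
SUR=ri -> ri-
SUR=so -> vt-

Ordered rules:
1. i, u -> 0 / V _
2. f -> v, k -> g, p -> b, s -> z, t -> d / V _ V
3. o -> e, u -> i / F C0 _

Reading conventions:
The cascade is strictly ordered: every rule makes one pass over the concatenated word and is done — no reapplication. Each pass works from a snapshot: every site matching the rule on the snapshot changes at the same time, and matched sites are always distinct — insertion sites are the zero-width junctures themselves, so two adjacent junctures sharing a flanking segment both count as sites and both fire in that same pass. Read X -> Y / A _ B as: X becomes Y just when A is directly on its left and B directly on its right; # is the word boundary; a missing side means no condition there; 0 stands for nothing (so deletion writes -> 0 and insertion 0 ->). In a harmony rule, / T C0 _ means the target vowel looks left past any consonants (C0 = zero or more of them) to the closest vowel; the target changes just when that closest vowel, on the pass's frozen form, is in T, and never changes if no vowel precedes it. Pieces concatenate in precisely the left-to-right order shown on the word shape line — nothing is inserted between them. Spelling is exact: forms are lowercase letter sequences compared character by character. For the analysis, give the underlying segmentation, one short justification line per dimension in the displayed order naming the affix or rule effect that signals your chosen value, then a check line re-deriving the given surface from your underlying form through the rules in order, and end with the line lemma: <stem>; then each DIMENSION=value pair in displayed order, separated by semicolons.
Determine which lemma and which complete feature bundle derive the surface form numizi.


underlying: nu-mis-u
KEL=gu - signalled by the affix -u
SUR=du - signalled by the affix nu-
check: numisu -> numisu -> numizu -> numizi
lemma: mis; KEL=gu; SUR=du


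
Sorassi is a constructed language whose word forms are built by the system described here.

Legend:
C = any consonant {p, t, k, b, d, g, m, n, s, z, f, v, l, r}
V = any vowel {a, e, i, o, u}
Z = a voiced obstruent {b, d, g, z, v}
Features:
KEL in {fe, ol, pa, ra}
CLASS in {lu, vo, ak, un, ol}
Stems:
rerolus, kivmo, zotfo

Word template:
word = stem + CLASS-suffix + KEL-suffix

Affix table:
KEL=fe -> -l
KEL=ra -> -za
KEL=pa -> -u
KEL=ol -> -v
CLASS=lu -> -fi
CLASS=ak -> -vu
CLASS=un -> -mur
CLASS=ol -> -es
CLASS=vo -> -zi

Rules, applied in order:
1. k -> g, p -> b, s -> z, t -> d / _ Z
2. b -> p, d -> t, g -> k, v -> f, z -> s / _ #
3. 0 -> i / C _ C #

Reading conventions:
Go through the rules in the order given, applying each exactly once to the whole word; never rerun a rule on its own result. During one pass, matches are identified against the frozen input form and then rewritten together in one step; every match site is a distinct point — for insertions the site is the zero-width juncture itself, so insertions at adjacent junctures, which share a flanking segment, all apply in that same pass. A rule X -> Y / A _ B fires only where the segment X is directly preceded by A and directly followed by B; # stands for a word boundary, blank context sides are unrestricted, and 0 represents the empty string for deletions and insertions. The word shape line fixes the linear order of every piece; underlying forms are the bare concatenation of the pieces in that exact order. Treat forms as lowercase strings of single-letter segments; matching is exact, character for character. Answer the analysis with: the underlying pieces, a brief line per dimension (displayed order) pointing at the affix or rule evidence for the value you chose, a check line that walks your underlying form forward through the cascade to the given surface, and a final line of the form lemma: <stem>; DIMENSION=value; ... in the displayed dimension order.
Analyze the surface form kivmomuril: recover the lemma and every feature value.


underlying: kivmo-mur-l
KEL=fe - signalled by the affix -l
CLASS=un - signalled by the affix -mur
check: kivmomurl -> kivmomurl -> kivmomurl -> kivmomuril
lemma: kivmo; KEL=fe; CLASS=un


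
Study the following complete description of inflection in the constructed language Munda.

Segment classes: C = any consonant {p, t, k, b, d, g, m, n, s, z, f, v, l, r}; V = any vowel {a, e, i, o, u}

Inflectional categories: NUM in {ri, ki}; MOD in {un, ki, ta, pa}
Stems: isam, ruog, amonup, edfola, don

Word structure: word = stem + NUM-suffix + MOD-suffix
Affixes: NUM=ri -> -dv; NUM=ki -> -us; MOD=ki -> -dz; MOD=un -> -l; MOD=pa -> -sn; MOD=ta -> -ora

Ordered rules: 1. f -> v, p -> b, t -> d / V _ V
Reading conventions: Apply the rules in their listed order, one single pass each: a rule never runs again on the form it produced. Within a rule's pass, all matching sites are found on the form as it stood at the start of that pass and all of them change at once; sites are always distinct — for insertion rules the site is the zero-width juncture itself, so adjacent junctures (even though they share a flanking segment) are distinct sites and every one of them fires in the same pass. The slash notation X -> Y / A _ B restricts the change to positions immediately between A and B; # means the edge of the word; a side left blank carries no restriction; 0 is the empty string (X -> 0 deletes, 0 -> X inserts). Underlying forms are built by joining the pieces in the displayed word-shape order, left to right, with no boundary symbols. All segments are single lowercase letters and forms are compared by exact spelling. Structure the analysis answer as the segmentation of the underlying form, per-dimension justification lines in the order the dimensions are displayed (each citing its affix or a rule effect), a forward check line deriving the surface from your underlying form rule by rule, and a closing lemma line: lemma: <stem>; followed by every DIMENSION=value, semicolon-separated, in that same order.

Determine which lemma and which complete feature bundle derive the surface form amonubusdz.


underlying: amonup-us-dz
NUM=ki - signalled by the affix -us
MOD=ki - signalled by the affix -dz
check: amonupusdz -> amonubusdz
lemma: amonup; NUM=ki; MOD=ki


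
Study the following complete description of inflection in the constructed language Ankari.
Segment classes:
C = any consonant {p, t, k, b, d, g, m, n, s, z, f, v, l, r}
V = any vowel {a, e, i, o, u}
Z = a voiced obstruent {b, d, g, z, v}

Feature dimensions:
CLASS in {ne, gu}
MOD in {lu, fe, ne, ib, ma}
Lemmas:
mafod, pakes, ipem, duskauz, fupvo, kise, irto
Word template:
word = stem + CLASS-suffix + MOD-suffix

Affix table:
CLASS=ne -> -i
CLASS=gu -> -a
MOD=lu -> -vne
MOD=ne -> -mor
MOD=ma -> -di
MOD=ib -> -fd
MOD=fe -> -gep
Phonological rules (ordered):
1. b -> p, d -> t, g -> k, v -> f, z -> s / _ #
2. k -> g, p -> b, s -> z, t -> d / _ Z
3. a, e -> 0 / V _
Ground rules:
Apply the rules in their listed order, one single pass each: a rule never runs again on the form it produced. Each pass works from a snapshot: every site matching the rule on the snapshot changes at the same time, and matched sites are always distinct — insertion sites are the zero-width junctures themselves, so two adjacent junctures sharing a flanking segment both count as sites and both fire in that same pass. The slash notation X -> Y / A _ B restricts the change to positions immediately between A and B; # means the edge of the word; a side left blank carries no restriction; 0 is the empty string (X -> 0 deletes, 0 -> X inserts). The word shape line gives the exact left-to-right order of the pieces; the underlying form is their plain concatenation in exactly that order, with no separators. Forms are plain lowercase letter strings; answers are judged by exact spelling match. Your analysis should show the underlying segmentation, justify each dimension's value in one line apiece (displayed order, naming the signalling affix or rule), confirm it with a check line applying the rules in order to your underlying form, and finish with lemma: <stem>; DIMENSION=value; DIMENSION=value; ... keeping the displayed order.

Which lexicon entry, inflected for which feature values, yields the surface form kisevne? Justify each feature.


underlying: kise-a-vne
CLASS=gu - signalled by the affix -a
MOD=lu - signalled by the affix -vne
check: kiseavne -> kiseavne -> kiseavne -> kisevne
lemma: kise; CLASS=gu; MOD=lu


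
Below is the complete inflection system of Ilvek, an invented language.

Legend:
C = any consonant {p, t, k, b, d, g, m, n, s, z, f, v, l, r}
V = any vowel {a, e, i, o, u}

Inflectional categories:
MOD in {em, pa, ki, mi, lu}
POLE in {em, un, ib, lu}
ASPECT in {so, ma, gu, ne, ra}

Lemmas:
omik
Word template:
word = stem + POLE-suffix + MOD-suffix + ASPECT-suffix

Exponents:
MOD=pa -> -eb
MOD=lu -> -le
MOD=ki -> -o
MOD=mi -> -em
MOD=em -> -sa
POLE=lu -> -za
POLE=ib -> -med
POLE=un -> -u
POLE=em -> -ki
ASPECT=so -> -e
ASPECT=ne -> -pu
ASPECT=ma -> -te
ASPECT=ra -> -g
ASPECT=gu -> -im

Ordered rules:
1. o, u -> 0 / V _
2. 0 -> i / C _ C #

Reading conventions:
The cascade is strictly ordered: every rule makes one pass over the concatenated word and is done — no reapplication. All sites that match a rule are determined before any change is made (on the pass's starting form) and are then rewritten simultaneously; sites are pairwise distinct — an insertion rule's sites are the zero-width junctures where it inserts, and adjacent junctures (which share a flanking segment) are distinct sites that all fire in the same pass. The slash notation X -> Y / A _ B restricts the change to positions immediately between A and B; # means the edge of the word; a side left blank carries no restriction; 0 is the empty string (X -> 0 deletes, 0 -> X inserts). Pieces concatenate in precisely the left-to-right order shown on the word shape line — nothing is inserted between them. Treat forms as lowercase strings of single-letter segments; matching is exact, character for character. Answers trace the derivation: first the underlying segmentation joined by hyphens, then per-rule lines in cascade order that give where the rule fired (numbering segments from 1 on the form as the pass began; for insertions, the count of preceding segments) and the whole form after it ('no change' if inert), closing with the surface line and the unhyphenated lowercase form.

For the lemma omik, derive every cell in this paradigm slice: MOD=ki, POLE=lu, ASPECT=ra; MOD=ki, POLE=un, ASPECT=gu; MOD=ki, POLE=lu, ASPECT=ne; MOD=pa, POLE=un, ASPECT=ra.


cell MOD=ki, POLE=lu, ASPECT=ra:
underlying: omik-za-o-g
1. o, u -> 0 / V _: fires at position(s) 7: omikzag
2. 0 -> i / C _ C #: no change
surface: omikzag

cell MOD=ki, POLE=un, ASPECT=gu:
underlying: omik-u-o-im
1. o, u -> 0 / V _: fires at position(s) 6: omikuim
2. 0 -> i / C _ C #: no change
surface: omikuim

cell MOD=ki, POLE=lu, ASPECT=ne:
underlying: omik-za-o-pu
1. o, u -> 0 / V _: fires at position(s) 7: omikzapu
2. 0 -> i / C _ C #: no change
surface: omikzapu

cell MOD=pa, POLE=un, ASPECT=ra:
underlying: omik-u-eb-g
1. o, u -> 0 / V _: no change
2. 0 -> i / C _ C #: inserts after position(s) 7: omikuebig
surface: omikuebig


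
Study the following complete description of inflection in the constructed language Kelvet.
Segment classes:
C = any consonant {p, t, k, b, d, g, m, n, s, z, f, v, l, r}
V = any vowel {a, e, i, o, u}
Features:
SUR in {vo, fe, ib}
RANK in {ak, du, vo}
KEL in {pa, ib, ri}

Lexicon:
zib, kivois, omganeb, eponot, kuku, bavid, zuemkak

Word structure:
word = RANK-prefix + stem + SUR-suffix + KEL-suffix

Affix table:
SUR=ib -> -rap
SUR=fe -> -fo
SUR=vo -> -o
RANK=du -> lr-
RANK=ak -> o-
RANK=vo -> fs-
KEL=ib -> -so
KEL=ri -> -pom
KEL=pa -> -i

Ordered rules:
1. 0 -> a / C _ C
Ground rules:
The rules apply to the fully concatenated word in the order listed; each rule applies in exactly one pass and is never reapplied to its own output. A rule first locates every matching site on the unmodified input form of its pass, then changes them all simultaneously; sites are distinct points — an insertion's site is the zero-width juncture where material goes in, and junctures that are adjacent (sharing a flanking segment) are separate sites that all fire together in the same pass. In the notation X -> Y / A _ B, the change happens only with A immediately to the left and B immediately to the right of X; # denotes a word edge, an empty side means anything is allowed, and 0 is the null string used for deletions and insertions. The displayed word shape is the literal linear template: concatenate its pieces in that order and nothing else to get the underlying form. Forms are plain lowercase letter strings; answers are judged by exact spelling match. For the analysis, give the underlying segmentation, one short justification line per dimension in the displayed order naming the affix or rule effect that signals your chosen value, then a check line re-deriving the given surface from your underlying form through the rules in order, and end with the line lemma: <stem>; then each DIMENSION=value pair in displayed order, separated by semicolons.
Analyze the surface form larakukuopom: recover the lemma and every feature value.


underlying: lr-kuku-o-pom
SUR=vo - signalled by the affix -o
RANK=du - signalled by the affix lr-
KEL=ri - signalled by the affix -pom
check: lrkukuopom -> larakukuopom
lemma: kuku; SUR=vo; RANK=du; KEL=ri


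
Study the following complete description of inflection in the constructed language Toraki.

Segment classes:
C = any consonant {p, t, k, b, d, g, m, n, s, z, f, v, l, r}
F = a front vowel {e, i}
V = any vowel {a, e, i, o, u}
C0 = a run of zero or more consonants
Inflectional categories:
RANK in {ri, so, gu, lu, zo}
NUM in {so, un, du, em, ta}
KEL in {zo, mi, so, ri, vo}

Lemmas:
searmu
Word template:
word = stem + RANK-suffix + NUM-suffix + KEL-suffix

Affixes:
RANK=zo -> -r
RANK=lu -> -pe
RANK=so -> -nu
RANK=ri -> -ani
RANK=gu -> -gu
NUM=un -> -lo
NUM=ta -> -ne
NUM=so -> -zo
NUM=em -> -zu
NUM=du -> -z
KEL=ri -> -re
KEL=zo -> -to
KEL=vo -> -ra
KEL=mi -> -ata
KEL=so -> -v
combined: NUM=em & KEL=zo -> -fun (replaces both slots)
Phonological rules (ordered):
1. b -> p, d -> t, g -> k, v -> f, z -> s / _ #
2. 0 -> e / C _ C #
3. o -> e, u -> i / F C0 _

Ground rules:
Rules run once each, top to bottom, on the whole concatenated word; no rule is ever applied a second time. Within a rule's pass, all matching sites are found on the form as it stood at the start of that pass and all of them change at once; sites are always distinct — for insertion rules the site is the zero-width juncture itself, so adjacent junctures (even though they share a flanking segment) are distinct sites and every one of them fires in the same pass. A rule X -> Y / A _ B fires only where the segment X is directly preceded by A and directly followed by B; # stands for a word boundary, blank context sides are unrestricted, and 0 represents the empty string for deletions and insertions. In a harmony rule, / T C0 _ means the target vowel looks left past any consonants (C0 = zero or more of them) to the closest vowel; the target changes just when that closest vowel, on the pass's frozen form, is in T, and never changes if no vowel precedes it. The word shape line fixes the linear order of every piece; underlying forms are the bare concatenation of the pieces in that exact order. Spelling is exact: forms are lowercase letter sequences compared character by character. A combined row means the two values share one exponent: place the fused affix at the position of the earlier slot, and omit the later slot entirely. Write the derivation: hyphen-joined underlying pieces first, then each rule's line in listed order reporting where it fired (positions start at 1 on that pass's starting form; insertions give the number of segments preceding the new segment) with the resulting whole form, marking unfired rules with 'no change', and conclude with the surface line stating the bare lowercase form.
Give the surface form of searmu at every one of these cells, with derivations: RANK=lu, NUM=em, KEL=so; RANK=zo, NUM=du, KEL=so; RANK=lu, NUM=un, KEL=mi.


cell RANK=lu, NUM=em, KEL=so:
underlying: searmu-pe-zu-v
1. b -> p, d -> t, g -> k, v -> f, z -> s / _ #: fires at position(s) 11: searmupezuf
2. 0 -> e / C _ C #: no change
3. o -> e, u -> i / F C0 _: fires at position(s) 10: searmupezif
surface: searmupezif

cell RANK=zo, NUM=du, KEL=so:
underlying: searmu-r-z-v
1. b -> p, d -> t, g -> k, v -> f, z -> s / _ #: fires at position(s) 9: searmurzf
2. 0 -> e / C _ C #: inserts after position(s) 8: searmurzef
3. o -> e, u -> i / F C0 _: no change
surface: searmurzef

cell RANK=lu, NUM=un, KEL=mi:
underlying: searmu-pe-lo-ata
1. b -> p, d -> t, g -> k, v -> f, z -> s / _ #: no change
2. 0 -> e / C _ C #: no change
3. o -> e, u -> i / F C0 _: fires at position(s) 10: searmupeleata
surface: searmupeleata
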